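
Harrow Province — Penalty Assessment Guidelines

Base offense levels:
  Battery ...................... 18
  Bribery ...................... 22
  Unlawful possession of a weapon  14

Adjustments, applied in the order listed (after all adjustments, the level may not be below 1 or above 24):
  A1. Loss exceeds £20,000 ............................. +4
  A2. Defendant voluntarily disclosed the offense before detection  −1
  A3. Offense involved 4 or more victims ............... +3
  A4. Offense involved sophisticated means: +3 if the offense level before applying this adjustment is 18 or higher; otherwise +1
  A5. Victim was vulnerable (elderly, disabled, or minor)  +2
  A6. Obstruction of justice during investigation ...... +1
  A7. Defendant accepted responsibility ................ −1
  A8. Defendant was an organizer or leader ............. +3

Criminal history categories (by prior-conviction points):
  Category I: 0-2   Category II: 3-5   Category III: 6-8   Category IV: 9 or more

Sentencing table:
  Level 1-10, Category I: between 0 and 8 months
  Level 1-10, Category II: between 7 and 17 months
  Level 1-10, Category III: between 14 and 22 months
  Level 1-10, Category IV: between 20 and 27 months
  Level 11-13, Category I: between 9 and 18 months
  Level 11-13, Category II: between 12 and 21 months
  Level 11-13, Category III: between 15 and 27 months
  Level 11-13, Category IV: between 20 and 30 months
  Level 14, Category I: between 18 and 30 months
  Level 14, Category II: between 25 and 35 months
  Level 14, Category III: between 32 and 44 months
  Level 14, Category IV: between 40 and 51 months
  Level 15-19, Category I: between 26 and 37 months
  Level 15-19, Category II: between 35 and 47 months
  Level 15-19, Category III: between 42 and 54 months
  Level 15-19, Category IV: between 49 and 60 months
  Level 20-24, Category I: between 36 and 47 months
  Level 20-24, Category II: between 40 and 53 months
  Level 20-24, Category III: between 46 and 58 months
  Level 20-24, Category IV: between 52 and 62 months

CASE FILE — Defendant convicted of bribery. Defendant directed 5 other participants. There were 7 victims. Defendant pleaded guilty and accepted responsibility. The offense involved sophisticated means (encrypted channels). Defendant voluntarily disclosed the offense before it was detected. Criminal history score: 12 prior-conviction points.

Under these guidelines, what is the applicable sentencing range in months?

52-62 months

Base offense level for bribery: 22.
A1 does not apply.
A2 applies: 22 − 1 = 21.
A3 applies: 21 + 3 = 24.
A4 applies (level before this adjustment is 24 ≥ 18, so +3): 24 + 3 = 27.
A5 does not apply.
A7 applies: 27 − 1 = 26.
A8 applies: 26 + 3 = 29.
Level 29 exceeds the maximum of 24; capped at 24.
Final offense level: 24.
Criminal history: 12 prior points → Category IV (9+).
Level 24 falls in the 20-24 band.
Grid: Level 20-24 × Category IV = 52-62 months.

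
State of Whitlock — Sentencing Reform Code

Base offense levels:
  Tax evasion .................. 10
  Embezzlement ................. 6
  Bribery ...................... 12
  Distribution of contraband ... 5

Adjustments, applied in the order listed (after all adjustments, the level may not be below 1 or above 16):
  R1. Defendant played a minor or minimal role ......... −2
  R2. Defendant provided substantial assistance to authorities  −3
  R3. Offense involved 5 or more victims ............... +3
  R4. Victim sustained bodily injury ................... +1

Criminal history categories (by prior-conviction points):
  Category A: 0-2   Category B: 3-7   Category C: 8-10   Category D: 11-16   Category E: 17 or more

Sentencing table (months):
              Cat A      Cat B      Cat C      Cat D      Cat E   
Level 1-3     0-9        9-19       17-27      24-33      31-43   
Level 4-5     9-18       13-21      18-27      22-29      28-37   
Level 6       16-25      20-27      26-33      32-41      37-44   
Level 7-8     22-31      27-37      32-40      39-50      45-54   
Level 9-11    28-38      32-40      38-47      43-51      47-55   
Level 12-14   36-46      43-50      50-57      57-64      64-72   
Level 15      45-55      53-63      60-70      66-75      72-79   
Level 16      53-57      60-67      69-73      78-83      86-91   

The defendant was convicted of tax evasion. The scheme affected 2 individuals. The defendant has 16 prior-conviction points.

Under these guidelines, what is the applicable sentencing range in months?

43-51 months

Base offense level for tax evasion: 10.
Final offense level: 10.
Criminal history: 16 prior points → Category D (11-16).
Level 10 falls in the 9-11 band.
Grid: Level 9-11 × Category D = 43-51 months.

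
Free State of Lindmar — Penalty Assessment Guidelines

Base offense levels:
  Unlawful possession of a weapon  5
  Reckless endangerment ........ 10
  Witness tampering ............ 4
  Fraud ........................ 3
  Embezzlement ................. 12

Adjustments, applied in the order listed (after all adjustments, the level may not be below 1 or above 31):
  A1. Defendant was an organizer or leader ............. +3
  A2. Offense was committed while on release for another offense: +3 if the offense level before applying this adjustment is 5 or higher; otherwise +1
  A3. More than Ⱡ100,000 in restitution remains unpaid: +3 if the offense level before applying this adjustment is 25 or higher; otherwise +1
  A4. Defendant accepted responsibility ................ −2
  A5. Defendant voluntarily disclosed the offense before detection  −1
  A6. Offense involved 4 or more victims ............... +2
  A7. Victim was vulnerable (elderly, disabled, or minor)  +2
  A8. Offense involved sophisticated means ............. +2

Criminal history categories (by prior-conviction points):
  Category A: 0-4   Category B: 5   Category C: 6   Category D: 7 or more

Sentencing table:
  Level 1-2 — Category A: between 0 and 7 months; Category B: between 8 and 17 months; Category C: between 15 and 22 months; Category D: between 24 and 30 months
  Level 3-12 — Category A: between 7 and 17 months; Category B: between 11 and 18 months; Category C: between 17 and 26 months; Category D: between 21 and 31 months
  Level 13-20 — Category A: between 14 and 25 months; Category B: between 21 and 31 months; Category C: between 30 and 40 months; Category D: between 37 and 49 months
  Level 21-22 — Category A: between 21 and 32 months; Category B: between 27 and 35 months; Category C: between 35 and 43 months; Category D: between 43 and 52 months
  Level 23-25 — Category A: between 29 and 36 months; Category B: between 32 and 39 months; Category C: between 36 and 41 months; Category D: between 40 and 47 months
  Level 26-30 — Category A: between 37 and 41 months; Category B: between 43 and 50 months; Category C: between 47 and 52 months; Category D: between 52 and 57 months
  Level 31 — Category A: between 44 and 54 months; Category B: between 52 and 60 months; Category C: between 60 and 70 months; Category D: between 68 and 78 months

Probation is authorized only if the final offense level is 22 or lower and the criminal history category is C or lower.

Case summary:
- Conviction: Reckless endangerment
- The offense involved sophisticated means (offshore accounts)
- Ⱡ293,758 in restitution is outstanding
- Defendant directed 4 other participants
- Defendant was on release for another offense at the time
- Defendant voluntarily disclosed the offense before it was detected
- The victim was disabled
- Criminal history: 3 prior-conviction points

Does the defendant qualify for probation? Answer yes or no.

Yes

Base offense level for reckless endangerment: 10.
A1 applies: 10 + 3 = 13.
A2 applies (level before this adjustment is 13 ≥ 5, so +3): 13 + 3 = 16.
A3 applies (level before this adjustment is 16 < 25, so +1): 16 + 1 = 17.
A5 applies: 17 − 1 = 16.
A6 does not apply.
A7 applies: 16 + 2 = 18.
A8 applies: 18 + 2 = 20.
Final offense level: 20.
Criminal history: 3 prior points → Category A (0-4).
Level 20 falls in the 13-20 band.
Grid: Level 13-20 × Category A = 14-25 months.
Probation check: level 20 ≤ 22 and category A ≤ C → eligible.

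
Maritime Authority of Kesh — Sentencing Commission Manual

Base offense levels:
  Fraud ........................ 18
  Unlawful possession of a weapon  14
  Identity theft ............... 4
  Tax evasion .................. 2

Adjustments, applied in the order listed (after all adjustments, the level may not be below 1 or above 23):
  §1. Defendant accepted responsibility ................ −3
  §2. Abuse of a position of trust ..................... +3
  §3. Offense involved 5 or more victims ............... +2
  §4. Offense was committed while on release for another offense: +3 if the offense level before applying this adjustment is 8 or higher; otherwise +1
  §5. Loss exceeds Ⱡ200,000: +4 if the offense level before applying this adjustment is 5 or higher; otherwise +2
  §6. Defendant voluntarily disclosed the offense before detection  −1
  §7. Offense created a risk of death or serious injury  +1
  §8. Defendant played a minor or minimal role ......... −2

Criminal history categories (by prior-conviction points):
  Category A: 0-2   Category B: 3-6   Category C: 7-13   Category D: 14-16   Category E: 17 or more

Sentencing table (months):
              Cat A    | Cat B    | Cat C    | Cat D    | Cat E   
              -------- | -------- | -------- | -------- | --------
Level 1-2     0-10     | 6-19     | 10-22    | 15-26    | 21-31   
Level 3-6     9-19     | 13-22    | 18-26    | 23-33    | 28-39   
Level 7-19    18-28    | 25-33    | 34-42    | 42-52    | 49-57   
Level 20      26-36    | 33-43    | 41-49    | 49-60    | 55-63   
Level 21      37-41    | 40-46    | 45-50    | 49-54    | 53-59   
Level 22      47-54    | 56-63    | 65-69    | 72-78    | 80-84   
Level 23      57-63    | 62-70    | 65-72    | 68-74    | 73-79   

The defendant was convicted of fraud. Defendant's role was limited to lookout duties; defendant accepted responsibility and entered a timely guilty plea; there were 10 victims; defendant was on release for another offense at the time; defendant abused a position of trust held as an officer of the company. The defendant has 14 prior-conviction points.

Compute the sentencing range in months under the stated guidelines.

49-54 months

Base offense level for fraud: 18.
§1 applies: 18 − 3 = 15.
§2 applies: 15 + 3 = 18.
§3 applies: 18 + 2 = 20.
§4 applies (level before this adjustment is 20 ≥ 8, so +3): 20 + 3 = 23.
§8 applies: 23 − 2 = 21.
Final offense level: 21.
Criminal history: 14 prior points → Category D (14-16).
Level 21 falls in the 21 band.
Grid: Level 21 × Category D = 49-54 months.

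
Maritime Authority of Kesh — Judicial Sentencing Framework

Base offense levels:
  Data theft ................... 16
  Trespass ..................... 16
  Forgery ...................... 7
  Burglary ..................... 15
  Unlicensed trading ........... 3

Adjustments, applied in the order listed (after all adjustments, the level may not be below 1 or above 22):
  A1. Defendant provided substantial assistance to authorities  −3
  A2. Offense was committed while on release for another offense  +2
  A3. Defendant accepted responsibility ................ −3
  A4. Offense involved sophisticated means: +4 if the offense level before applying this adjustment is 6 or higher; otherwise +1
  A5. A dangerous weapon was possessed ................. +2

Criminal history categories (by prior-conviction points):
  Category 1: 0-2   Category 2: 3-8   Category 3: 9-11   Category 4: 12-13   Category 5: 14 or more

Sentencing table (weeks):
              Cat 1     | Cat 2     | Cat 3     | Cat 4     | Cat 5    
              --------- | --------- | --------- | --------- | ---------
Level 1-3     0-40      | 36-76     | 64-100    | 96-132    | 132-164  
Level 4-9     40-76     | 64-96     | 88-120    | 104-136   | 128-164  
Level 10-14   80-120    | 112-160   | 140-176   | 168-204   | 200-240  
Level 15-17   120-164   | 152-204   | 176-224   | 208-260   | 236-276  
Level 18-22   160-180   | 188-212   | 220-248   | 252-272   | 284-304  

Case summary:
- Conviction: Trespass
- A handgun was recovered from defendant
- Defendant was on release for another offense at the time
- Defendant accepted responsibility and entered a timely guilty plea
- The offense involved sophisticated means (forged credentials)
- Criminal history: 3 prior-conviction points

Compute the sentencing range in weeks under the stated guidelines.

188-212 weeks

Base offense level for trespass: 16.
A1 does not apply.
A2 applies: 16 + 2 = 18.
A3 applies: 18 − 3 = 15.
A4 applies (level before this adjustment is 15 ≥ 6, so +4): 15 + 4 = 19.
A5 applies: 19 + 2 = 21.
Final offense level: 21.
Criminal history: 3 prior points → Category 2 (3-8).
Level 21 falls in the 18-22 band.
Grid: Level 18-22 × Category 2 = 188-212 weeks.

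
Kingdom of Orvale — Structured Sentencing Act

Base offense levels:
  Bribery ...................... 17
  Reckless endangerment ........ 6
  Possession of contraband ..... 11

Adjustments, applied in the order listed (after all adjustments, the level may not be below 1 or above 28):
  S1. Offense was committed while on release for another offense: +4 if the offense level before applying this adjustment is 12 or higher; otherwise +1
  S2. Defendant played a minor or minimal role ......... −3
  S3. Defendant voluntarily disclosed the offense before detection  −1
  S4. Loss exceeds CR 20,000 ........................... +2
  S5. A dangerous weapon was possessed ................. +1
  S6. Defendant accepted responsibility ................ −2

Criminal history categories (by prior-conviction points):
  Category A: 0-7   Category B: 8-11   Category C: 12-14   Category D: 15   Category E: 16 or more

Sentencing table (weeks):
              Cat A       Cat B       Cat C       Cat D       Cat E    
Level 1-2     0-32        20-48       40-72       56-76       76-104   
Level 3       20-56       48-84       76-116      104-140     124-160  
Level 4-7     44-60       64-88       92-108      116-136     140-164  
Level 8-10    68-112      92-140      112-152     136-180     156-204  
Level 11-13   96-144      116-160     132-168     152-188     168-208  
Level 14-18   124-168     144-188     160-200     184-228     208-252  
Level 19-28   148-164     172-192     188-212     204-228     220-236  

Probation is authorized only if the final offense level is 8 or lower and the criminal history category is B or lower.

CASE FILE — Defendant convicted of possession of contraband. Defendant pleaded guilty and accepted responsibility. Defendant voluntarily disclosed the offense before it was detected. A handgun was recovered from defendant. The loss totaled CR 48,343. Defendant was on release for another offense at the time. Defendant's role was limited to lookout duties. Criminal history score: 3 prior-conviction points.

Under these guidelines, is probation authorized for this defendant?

Base offense level for possession of contraband: 11.
S1 applies (level before this adjustment is 11 < 12, so +1): 11 + 1 = 12.
S2 applies: 12 − 3 = 9.
S3 applies: 9 − 1 = 8.
S4 applies: 8 + 2 = 10.
S5 applies: 10 + 1 = 11.
S6 applies: 11 − 2 = 9.
Final offense level: 9.
Criminal history: 3 prior points → Category A (0-7).
Level 9 falls in the 8-10 band.
Grid: Level 8-10 × Category A = 68-112 weeks.
Probation check: level 9 > 8 and category A ≤ B → not eligible.

No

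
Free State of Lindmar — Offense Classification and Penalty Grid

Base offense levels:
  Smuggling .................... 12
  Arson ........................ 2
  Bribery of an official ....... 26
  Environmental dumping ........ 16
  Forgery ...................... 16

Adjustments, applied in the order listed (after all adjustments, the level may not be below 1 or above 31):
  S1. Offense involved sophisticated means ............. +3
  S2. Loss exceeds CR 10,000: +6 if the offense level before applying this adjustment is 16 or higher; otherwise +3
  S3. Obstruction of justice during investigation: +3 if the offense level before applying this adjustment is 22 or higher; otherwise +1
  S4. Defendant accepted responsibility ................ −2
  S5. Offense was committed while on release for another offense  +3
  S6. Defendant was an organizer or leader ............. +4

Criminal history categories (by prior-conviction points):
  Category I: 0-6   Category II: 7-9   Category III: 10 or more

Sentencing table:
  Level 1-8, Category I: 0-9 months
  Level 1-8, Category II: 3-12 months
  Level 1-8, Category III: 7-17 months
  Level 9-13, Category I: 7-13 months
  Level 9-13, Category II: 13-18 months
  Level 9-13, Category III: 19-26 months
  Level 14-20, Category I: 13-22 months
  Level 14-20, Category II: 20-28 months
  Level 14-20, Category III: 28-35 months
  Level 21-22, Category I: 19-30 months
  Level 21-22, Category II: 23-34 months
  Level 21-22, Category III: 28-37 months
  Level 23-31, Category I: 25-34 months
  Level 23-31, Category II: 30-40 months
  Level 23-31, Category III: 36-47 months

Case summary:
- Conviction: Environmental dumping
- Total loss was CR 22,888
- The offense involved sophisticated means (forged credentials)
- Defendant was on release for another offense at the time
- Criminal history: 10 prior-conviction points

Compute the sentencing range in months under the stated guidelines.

Base offense level for environmental dumping: 16.
S1 applies: 16 + 3 = 19.
S2 applies (level before this adjustment is 19 ≥ 16, so +6): 19 + 6 = 25.
S5 applies: 25 + 3 = 28.
Final offense level: 28.
Criminal history: 10 prior points → Category III (10+).
Level 28 falls in the 23-31 band.
Grid: Level 23-31 × Category III = 36-47 months.

36-47 months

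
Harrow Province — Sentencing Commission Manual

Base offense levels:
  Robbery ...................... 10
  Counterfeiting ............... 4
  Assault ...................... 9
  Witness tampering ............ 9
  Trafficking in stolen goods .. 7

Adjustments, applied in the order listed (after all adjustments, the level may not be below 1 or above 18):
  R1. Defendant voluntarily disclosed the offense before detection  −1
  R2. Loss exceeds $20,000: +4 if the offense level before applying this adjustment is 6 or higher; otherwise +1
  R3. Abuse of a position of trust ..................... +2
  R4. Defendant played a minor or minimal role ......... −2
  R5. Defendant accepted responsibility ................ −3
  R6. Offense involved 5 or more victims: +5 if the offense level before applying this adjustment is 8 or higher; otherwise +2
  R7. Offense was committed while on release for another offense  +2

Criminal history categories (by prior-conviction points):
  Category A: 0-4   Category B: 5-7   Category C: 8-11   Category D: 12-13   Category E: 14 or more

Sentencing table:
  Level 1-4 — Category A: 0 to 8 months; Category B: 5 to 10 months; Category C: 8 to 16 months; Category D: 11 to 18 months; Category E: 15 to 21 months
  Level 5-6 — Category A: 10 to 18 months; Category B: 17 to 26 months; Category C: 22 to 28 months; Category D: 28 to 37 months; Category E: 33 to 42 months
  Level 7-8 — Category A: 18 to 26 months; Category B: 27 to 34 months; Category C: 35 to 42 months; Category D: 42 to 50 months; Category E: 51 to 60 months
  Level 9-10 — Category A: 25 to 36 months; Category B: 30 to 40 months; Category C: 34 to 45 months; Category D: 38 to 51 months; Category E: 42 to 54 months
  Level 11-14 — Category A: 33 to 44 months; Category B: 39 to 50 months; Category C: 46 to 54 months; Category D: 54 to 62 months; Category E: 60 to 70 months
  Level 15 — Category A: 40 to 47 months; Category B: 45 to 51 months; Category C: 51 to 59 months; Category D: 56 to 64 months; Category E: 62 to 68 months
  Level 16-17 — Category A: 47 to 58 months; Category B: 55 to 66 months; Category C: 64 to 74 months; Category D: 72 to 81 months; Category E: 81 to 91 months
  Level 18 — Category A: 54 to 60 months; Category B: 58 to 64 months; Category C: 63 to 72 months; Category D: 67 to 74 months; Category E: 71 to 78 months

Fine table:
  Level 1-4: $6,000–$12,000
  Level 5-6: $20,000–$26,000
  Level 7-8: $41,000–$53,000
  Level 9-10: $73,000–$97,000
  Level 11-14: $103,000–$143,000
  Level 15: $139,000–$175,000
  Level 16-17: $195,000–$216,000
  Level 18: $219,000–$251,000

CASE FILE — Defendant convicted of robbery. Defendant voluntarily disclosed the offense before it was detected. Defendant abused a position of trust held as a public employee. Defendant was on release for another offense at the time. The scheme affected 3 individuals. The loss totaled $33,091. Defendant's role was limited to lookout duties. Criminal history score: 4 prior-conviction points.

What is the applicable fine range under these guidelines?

Base offense level for robbery: 10.
R1 applies: 10 − 1 = 9.
R2 applies (level before this adjustment is 9 ≥ 6, so +4): 9 + 4 = 13.
R3 applies: 13 + 2 = 15.
R4 applies: 15 − 2 = 13.
R7 applies: 13 + 2 = 15.
Final offense level: 15.
Level 15 falls in the 15 band.
Fine table: Level 15 → $139,000–$175,000.

$139,000–$175,000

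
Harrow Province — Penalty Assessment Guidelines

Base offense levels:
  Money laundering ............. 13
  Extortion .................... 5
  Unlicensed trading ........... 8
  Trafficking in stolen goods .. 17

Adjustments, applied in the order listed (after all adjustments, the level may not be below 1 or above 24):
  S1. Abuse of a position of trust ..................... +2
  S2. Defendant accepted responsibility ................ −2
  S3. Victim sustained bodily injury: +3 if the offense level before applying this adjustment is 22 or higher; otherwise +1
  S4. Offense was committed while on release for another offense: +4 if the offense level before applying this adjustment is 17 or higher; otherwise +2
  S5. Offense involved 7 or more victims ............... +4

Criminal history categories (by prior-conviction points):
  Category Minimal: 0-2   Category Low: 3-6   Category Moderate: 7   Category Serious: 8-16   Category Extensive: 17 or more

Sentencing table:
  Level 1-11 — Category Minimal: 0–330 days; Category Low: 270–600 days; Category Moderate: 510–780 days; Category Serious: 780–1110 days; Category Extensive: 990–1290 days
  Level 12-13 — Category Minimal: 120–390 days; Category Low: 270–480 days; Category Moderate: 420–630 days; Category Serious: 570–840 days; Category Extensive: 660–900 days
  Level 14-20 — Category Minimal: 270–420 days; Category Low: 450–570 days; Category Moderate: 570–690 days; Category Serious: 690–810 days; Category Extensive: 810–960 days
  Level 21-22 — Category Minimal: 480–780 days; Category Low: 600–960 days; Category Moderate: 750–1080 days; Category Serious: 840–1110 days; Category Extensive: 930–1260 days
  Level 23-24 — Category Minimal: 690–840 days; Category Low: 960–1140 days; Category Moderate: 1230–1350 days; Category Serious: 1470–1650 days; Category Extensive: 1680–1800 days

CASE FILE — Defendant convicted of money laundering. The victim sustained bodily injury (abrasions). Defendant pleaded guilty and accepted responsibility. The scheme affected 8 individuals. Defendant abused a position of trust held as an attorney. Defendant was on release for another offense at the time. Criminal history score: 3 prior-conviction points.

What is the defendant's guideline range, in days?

Base offense level for money laundering: 13.
S1 applies: 13 + 2 = 15.
S2 applies: 15 − 2 = 13.
S3 applies (level before this adjustment is 13 < 22, so +1): 13 + 1 = 14.
S4 applies (level before this adjustment is 14 < 17, so +2): 14 + 2 = 16.
S5 applies: 16 + 4 = 20.
Final offense level: 20.
Criminal history: 3 prior points → Category Low (3-6).
Level 20 falls in the 14-20 band.
Grid: Level 14-20 × Category Low = 450-570 days.

450-570 days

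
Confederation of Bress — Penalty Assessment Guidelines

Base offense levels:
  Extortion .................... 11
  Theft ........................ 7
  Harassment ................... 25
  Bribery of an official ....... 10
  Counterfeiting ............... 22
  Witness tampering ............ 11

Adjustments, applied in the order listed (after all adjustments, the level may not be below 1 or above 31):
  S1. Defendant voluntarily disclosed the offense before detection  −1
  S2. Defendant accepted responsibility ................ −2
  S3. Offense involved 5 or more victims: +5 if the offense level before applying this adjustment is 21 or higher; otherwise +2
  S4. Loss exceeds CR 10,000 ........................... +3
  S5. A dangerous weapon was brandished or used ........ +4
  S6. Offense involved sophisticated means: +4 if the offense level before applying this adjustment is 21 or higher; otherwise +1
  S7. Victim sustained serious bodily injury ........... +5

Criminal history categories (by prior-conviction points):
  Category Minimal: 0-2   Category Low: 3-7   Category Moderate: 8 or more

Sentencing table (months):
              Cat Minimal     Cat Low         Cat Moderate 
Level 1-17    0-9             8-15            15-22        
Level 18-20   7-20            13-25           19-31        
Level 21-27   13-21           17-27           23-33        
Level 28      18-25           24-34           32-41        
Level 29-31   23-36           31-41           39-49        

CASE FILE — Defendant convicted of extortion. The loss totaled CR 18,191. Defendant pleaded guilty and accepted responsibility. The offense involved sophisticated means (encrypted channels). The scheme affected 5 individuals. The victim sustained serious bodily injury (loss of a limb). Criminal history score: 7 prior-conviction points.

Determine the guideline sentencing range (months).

Base offense level for extortion: 11.
S1 does not apply.
S2 applies: 11 − 2 = 9.
S3 applies (level before this adjustment is 9 < 21, so +2): 9 + 2 = 11.
S4 applies: 11 + 3 = 14.
S5 does not apply.
S6 applies (level before this adjustment is 14 < 21, so +1): 14 + 1 = 15.
S7 applies: 15 + 5 = 20.
Final offense level: 20.
Criminal history: 7 prior points → Category Low (3-7).
Level 20 falls in the 18-20 band.
Grid: Level 18-20 × Category Low = 13-25 months.

13-25 months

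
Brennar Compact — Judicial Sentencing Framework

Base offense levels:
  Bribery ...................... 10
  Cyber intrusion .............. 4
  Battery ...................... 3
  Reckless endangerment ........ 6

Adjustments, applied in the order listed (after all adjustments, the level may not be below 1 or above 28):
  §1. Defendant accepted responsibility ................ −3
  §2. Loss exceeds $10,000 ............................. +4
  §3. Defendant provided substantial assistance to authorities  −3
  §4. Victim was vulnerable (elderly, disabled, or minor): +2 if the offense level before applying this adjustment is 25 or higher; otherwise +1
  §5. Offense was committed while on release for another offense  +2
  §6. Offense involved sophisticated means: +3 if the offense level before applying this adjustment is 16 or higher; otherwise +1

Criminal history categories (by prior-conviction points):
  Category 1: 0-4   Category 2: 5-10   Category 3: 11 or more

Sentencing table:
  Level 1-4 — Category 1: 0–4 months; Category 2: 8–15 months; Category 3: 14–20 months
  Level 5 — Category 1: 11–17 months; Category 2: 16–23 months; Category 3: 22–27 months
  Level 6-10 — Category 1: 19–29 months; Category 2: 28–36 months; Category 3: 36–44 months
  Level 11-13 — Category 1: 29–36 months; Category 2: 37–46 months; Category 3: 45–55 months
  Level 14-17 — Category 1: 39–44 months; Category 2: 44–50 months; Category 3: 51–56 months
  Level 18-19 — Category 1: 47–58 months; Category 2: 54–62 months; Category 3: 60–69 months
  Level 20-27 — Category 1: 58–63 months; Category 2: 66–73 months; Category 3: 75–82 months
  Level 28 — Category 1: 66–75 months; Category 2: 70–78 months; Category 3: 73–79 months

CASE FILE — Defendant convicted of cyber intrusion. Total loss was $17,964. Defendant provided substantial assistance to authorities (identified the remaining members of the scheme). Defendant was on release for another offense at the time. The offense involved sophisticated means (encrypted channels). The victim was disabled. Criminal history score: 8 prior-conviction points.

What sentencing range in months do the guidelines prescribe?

Base offense level for cyber intrusion: 4.
§1 does not apply.
§2 applies: 4 + 4 = 8.
§3 applies: 8 − 3 = 5.
§4 applies (level before this adjustment is 5 < 25, so +1): 5 + 1 = 6.
§5 applies: 6 + 2 = 8.
§6 applies (level before this adjustment is 8 < 16, so +1): 8 + 1 = 9.
Final offense level: 9.
Criminal history: 8 prior points → Category 2 (5-10).
Level 9 falls in the 6-10 band.
Grid: Level 6-10 × Category 2 = 28-36 months.

28-36 months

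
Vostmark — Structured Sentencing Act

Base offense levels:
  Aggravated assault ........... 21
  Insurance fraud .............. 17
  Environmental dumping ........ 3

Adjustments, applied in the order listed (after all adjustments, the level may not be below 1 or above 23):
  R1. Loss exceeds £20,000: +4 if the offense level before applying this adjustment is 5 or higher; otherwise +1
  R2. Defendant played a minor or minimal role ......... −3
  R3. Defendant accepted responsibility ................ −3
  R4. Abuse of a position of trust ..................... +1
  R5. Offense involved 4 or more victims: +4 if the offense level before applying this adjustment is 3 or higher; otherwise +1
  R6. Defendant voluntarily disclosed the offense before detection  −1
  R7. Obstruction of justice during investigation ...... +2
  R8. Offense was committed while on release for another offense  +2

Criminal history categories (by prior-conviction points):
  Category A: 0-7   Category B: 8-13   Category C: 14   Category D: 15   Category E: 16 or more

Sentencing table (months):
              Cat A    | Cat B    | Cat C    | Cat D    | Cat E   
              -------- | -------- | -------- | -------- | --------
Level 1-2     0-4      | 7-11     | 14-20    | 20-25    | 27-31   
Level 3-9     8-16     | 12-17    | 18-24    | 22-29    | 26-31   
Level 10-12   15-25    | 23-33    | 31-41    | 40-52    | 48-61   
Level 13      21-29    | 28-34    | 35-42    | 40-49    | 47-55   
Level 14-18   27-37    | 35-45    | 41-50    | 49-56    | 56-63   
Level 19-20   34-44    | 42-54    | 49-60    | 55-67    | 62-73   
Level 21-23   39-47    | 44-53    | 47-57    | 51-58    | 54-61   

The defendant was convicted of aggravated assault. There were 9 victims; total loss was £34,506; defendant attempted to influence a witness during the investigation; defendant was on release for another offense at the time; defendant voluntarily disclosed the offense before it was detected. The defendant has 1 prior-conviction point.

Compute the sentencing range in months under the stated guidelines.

39-47 months

Base offense level for aggravated assault: 21.
R1 applies (level before this adjustment is 21 ≥ 5, so +4): 21 + 4 = 25.
R2 does not apply.
R3 does not apply.
R4 does not apply.
R5 applies (level before this adjustment is 25 ≥ 3, so +4): 25 + 4 = 29.
R6 applies: 29 − 1 = 28.
R7 applies: 28 + 2 = 30.
R8 applies: 30 + 2 = 32.
Level 32 exceeds the maximum of 23; capped at 23.
Final offense level: 23.
Criminal history: 1 prior point → Category A (0-7).
Level 23 falls in the 21-23 band.
Grid: Level 21-23 × Category A = 39-47 months.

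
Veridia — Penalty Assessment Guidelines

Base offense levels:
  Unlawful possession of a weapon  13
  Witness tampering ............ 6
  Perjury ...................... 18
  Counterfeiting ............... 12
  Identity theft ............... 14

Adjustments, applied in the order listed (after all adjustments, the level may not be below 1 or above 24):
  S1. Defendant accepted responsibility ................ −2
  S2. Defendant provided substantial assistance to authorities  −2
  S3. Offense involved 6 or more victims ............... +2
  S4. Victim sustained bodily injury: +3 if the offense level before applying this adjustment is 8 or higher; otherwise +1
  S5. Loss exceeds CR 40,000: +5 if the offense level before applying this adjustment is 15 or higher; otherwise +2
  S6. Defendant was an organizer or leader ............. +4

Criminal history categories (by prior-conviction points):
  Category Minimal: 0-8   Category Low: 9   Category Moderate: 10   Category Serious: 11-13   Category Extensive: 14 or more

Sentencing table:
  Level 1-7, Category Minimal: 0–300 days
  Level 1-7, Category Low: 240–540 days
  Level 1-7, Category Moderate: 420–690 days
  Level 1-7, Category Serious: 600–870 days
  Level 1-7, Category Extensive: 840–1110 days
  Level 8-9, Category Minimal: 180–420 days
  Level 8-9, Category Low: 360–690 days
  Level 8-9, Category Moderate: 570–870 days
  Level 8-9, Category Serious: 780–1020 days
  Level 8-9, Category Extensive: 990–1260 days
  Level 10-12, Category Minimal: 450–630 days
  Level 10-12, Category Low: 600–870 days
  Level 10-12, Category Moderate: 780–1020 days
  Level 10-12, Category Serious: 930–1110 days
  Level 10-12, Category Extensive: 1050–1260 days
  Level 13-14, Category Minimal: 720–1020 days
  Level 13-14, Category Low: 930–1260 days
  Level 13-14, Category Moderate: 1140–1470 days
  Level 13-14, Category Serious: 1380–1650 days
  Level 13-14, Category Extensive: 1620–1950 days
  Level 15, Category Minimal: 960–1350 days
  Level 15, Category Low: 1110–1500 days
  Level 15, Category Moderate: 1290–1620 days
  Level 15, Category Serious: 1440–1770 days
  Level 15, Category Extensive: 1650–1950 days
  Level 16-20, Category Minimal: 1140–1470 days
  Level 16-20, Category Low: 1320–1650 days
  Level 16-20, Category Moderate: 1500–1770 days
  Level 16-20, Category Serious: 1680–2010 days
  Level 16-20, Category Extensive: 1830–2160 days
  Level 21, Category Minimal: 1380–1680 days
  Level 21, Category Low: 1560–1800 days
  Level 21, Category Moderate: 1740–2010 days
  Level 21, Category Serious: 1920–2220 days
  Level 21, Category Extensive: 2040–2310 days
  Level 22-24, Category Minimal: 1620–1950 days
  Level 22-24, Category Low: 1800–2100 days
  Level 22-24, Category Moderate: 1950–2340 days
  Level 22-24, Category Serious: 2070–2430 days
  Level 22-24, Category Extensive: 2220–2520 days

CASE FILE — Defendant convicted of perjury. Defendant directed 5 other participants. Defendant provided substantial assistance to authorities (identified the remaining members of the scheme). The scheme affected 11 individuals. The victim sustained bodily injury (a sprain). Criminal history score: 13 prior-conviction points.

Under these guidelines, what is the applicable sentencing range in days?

2070-2430 days

Base offense level for perjury: 18.
S2 applies: 18 − 2 = 16.
S3 applies: 16 + 2 = 18.
S4 applies (level before this adjustment is 18 ≥ 8, so +3): 18 + 3 = 21.
S5 does not apply.
S6 applies: 21 + 4 = 25.
Level 25 exceeds the maximum of 24; capped at 24.
Final offense level: 24.
Criminal history: 13 prior points → Category Serious (11-13).
Level 24 falls in the 22-24 band.
Grid: Level 22-24 × Category Serious = 2070-2430 days.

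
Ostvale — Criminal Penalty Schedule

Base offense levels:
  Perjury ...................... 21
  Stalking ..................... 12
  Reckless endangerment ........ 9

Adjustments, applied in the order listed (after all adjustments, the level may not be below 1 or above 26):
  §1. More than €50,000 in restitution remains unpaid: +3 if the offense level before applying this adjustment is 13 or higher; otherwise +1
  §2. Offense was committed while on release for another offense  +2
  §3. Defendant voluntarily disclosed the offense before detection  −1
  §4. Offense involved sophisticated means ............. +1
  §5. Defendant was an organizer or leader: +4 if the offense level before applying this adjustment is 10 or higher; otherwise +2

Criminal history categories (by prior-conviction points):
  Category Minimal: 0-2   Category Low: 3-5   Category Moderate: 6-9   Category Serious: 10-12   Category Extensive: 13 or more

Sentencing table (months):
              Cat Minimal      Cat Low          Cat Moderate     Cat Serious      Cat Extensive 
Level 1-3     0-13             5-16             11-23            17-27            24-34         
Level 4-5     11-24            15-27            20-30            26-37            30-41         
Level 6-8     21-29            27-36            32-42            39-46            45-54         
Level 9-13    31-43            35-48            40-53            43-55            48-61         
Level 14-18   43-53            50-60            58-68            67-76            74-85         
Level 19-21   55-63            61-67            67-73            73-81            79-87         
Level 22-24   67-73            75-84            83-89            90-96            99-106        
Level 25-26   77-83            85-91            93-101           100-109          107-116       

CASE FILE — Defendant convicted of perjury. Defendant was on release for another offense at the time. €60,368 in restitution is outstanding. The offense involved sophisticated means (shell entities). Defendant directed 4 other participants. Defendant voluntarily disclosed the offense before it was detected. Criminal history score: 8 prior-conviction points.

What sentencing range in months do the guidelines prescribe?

93-101 months

Base offense level for perjury: 21.
§1 applies (level before this adjustment is 21 ≥ 13, so +3): 21 + 3 = 24.
§2 applies: 24 + 2 = 26.
§3 applies: 26 − 1 = 25.
§4 applies: 25 + 1 = 26.
§5 applies (level before this adjustment is 26 ≥ 10, so +4): 26 + 4 = 30.
Level 30 exceeds the maximum of 26; capped at 26.
Final offense level: 26.
Criminal history: 8 prior points → Category Moderate (6-9).
Level 26 falls in the 25-26 band.
Grid: Level 25-26 × Category Moderate = 93-101 months.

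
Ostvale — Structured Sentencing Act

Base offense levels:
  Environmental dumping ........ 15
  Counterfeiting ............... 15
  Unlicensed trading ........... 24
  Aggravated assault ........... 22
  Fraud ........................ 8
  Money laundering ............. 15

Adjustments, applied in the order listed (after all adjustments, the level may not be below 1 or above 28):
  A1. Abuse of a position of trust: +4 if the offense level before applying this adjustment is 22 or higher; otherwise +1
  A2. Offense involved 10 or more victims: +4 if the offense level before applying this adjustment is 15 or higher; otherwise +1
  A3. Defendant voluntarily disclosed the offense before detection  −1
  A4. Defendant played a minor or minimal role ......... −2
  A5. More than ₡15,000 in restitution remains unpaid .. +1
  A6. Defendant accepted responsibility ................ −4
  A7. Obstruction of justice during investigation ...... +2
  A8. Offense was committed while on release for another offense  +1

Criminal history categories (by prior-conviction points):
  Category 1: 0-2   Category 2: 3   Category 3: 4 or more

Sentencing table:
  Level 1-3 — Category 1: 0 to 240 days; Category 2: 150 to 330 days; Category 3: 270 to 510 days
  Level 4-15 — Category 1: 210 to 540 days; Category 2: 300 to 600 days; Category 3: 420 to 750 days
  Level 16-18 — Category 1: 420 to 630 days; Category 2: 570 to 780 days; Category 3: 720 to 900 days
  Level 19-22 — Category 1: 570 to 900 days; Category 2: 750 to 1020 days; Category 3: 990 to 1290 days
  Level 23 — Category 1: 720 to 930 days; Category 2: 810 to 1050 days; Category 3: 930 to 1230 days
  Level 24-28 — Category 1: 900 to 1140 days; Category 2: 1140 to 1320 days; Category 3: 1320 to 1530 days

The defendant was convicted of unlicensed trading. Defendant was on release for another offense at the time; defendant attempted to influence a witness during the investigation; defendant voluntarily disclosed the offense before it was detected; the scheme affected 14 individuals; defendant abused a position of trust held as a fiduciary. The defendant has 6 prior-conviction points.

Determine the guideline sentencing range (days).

1320-1530 days

Base offense level for unlicensed trading: 24.
A1 applies (level before this adjustment is 24 ≥ 22, so +4): 24 + 4 = 28.
A2 applies (level before this adjustment is 28 ≥ 15, so +4): 28 + 4 = 32.
A3 applies: 32 − 1 = 31.
A4 does not apply.
A7 applies: 31 + 2 = 33.
A8 applies: 33 + 1 = 34.
Level 34 exceeds the maximum of 28; capped at 28.
Final offense level: 28.
Criminal history: 6 prior points → Category 3 (4+).
Level 28 falls in the 24-28 band.
Grid: Level 24-28 × Category 3 = 1320-1530 days.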